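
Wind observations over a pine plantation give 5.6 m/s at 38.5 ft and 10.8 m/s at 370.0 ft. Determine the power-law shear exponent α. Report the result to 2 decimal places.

α ≈ 0.29

Power law: V₂/V₁ = (z₂/z₁)^α ⇒ α = ln(V₂/V₁) / ln(z₂/z₁)
α = ln(10.8/5.6) / ln(370.0/38.5) = ln(1.9286) / ln(9.6104)
  = 0.65678 / 2.26284 = 0.29025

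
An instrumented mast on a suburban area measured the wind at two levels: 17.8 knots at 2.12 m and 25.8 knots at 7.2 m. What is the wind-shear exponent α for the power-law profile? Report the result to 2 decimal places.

Power law: V₂/V₁ = (z₂/z₁)^α ⇒ α = ln(V₂/V₁) / ln(z₂/z₁)
α = ln(25.8/17.8) / ln(7.2/2.12) = ln(1.4494) / ln(3.3962)
  = 0.37118 / 1.22266 = 0.30358

α ≈ 0.30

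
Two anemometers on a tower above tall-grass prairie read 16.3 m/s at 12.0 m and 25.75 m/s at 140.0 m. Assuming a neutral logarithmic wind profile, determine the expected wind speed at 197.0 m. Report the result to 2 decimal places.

Log law: V ∝ ln(z/z₀). From the pair, with r = V₁/V₂ = 0.63301,
ln z₀ = (ln z₁ − r·ln z₂)/(1 − r) = (2.4849 − 0.63301×4.9416)/0.36699 = -1.7526 → z₀ = 0.1733 m
V₃ = V₁ · ln(z₃/z₀)/ln(z₁/z₀) = 16.3 × 7.0358/4.2375 = 27.0638 m/s

27.06 m/s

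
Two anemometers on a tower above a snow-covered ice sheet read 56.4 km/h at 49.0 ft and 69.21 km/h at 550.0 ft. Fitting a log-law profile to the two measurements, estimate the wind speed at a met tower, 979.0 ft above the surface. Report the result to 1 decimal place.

72.3 km/h

Log law: V ∝ ln(z/z₀). From the pair, with r = V₁/V₂ = 0.81491,
ln z₀ = (ln z₁ − r·ln z₂)/(1 − r) = (3.8918 − 0.81491×6.3099)/0.18509 = -6.7546 → z₀ = 0.001165 ft
V₃ = V₁ · ln(z₃/z₀)/ln(z₁/z₀) = 56.4 × 13.6411/10.6464 = 72.2646 km/h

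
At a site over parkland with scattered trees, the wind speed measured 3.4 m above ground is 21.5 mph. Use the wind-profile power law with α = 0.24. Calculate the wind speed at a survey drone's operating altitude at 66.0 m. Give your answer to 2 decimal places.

Power-law profile: V₂ = V₁ · (z₂/z₁)^α
V₂ = 21.5 × (66.0/3.4)^0.24 = 21.5 × (19.4118)^0.24
    = 21.5 × 2.0377 = 43.8101 mph

43.81 mph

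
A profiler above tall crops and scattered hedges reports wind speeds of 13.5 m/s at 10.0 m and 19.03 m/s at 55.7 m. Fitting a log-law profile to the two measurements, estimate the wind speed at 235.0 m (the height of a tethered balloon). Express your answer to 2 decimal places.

Log law: V ∝ ln(z/z₀). From the pair, with r = V₁/V₂ = 0.70941,
ln z₀ = (ln z₁ − r·ln z₂)/(1 − r) = (2.3026 − 0.70941×4.0200)/0.29059 = -1.8900 → z₀ = 0.1511 m
V₃ = V₁ · ln(z₃/z₀)/ln(z₁/z₀) = 13.5 × 7.3496/4.1926 = 23.6655 m/s

23.67 m/s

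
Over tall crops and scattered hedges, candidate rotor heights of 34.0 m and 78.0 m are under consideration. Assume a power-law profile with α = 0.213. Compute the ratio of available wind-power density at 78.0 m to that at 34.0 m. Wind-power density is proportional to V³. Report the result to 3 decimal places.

Speed ratio: V_B/V_A = (z_B/z_A)^α = (78.0/34.0)^0.213 = (2.2941)^0.213 = 1.19347
Power-density ratio: P_B/P_A = (V_B/V_A)³ = (1.19347)³ = 1.69994

1.700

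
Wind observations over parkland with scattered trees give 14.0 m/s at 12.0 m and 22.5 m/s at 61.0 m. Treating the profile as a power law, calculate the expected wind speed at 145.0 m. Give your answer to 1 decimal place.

First find α: α = ln(V₂/V₁)/ln(z₂/z₁) = ln(22.5/14.0)/ln(61.0/12.0) = 0.47446/1.62597 = 0.2918
Extrapolate from 61.0 m to 145.0 m: V₃ = 22.5 × (145.0/61.0)^0.2918 = 22.5 × 1.2874 = 28.9675 m/s

29.0 m/s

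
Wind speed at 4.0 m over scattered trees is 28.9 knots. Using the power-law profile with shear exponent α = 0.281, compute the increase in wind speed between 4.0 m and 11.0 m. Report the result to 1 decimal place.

9.5 knots

Power law: V₂ = V₁ · (z₂/z₁)^α = 28.9 × (2.7500)^0.281 = 38.4017 knots
ΔV = 38.4017 − 28.9 = 9.5017 knots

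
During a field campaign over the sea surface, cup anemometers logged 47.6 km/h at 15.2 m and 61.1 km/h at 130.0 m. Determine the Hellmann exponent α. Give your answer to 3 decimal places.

α ≈ 0.116

Power law: V₂/V₁ = (z₂/z₁)^α ⇒ α = ln(V₂/V₁) / ln(z₂/z₁)
α = ln(61.1/47.6) / ln(130.0/15.2) = ln(1.2836) / ln(8.5526)
  = 0.24968 / 2.14624 = 0.11633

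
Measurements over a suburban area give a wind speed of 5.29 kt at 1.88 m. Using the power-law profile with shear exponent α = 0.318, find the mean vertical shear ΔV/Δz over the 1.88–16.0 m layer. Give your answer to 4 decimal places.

Power law: V₂ = V₁ · (z₂/z₁)^α = 5.29 × (8.5106)^0.318 = 10.4516 kt
ΔV/Δz = (10.4516 − 5.29)/(16.0 − 1.88) = 5.1616/14.1200 = 0.36555 kt/m

0.3656 kt/m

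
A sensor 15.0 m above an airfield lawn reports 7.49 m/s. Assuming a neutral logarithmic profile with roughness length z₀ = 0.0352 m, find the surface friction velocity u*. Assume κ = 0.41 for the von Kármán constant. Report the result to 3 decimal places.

u* ≈ 0.507 m/s

Log law: V(z) = (u*/κ) · ln(z/z₀) ⇒ u* = κ · V / ln(z/z₀)
u* = 0.41 × 7.49 / ln(15.0/0.0352) = 0.41 × 7.49 / 6.0548
   = 3.0709 / 6.0548 = 0.5072 m/s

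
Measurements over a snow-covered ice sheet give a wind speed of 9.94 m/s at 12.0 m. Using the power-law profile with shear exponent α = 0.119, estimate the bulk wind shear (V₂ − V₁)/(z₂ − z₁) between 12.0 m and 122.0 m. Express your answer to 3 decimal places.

0.029 m/s/m

Power law: V₂ = V₁ · (z₂/z₁)^α = 9.94 × (10.1667)^0.119 = 13.0991 m/s
ΔV/Δz = (13.0991 − 9.94)/(122.0 − 12.0) = 3.1591/110.0000 = 0.02872 m/s/m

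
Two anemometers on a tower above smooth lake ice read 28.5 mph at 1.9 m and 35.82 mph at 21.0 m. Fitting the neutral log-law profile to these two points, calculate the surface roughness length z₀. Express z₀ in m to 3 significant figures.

Log law: V(z) ∝ ln(z/z₀). With r = V₁/V₂ = 28.5/35.82 = 0.79564,
r · ln(z₂/z₀) = ln(z₁/z₀) ⇒ ln z₀ = (ln z₁ − r·ln z₂)/(1 − r)
ln z₀ = (0.64185 − 0.79564×3.04452) / 0.20436 = -8.7128
z₀ = exp(-8.7128) = 0.0001645 m

z₀ ≈ 0.000164 m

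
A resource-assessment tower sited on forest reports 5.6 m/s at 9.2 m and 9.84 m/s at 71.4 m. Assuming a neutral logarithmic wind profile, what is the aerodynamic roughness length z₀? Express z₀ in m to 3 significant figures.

Log law: V(z) ∝ ln(z/z₀). With r = V₁/V₂ = 5.6/9.84 = 0.56911,
r · ln(z₂/z₀) = ln(z₁/z₀) ⇒ ln z₀ = (ln z₁ − r·ln z₂)/(1 − r)
ln z₀ = (2.21920 − 0.56911×4.26830) / 0.43089 = -0.4871
z₀ = exp(-0.4871) = 0.6144 m

z₀ ≈ 0.614 m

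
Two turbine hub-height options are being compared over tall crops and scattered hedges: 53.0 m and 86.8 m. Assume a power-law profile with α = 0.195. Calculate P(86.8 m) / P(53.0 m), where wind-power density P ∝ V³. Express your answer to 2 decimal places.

Speed ratio: V_B/V_A = (z_B/z_A)^α = (86.8/53.0)^0.195 = (1.6377)^0.195 = 1.10098
Power-density ratio: P_B/P_A = (V_B/V_A)³ = (1.10098)³ = 1.33454

1.33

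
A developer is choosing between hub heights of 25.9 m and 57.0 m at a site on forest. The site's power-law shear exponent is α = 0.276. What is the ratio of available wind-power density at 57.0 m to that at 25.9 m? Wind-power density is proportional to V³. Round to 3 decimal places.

Speed ratio: V_B/V_A = (z_B/z_A)^α = (57.0/25.9)^0.276 = (2.2008)^0.276 = 1.24323
Power-density ratio: P_B/P_A = (V_B/V_A)³ = (1.24323)³ = 1.92155

1.922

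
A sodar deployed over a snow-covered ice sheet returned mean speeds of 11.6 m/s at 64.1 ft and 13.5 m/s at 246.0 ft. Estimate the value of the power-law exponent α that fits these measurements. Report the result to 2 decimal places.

Power law: V₂/V₁ = (z₂/z₁)^α ⇒ α = ln(V₂/V₁) / ln(z₂/z₁)
α = ln(13.5/11.6) / ln(246.0/64.1) = ln(1.1638) / ln(3.8378)
  = 0.15168 / 1.34489 = 0.11279

α ≈ 0.11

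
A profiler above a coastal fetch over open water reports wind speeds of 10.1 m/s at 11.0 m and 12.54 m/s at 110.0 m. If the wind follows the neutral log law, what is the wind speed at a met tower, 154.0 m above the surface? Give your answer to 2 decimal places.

Log law: V ∝ ln(z/z₀). From the pair, with r = V₁/V₂ = 0.80542,
ln z₀ = (ln z₁ − r·ln z₂)/(1 − r) = (2.3979 − 0.80542×4.7005)/0.19458 = -7.1333 → z₀ = 0.0007981 m
V₃ = V₁ · ln(z₃/z₀)/ln(z₁/z₀) = 10.1 × 12.1702/9.5312 = 12.8966 m/s

12.90 m/s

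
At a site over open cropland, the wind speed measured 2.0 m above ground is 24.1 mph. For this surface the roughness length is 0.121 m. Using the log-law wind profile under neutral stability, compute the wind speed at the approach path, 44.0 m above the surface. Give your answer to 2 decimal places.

Log law: V(z) ∝ ln(z/z₀), so V₂/V₁ = ln(z₂/z₀) / ln(z₁/z₀).
ln(44.0/0.121) = 5.8962, ln(2.0/0.121) = 2.8051
V₂ = 24.1 × 5.8962/2.8051 = 24.1 × 2.1019 = 50.6566 mph

50.66 mph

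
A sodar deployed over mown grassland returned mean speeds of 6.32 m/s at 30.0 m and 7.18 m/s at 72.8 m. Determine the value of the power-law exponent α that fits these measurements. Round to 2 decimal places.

Power law: V₂/V₁ = (z₂/z₁)^α ⇒ α = ln(V₂/V₁) / ln(z₂/z₁)
α = ln(7.18/6.32) / ln(72.8/30.0) = ln(1.1361) / ln(2.4267)
  = 0.12758 / 0.88652 = 0.14391

α ≈ 0.14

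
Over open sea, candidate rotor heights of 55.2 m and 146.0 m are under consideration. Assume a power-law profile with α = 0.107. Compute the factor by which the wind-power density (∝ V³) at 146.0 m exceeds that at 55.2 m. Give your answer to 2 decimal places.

1.37

Speed ratio: V_B/V_A = (z_B/z_A)^α = (146.0/55.2)^0.107 = (2.6449)^0.107 = 1.10968
Power-density ratio: P_B/P_A = (V_B/V_A)³ = (1.10968)³ = 1.36645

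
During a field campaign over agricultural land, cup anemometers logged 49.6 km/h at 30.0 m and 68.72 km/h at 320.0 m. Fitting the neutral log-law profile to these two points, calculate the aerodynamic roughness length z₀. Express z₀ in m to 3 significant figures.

z₀ ≈ 0.0646 m

Log law: V(z) ∝ ln(z/z₀). With r = V₁/V₂ = 49.6/68.72 = 0.72177,
r · ln(z₂/z₀) = ln(z₁/z₀) ⇒ ln z₀ = (ln z₁ − r·ln z₂)/(1 − r)
ln z₀ = (3.40120 − 0.72177×5.76832) / 0.27823 = -2.7395
z₀ = exp(-2.7395) = 0.06461 m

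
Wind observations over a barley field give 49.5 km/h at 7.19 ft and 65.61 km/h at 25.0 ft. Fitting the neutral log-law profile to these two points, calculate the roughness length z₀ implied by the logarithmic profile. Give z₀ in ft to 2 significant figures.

z₀ ≈ 0.16 ft

Log law: V(z) ∝ ln(z/z₀). With r = V₁/V₂ = 49.5/65.61 = 0.75446,
r · ln(z₂/z₀) = ln(z₁/z₀) ⇒ ln z₀ = (ln z₁ − r·ln z₂)/(1 − r)
ln z₀ = (1.97269 − 0.75446×3.21888) / 0.24554 = -1.8564
z₀ = exp(-1.8564) = 0.1562 ft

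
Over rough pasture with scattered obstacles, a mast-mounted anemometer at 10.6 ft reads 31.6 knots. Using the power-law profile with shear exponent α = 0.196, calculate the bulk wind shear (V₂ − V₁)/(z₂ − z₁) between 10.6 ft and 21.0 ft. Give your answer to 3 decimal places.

0.436 knots/ft

Power law: V₂ = V₁ · (z₂/z₁)^α = 31.6 × (1.9811)^0.196 = 36.1312 knots
ΔV/Δz = (36.1312 − 31.6)/(21.0 − 10.6) = 4.5312/10.4000 = 0.43569 knots/ft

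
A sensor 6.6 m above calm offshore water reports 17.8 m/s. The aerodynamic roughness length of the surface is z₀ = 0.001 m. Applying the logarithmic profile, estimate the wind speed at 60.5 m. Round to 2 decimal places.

Log law: V(z) ∝ ln(z/z₀), so V₂/V₁ = ln(z₂/z₀) / ln(z₁/z₀).
ln(60.5/0.001) = 11.0104, ln(6.6/0.001) = 8.7948
V₂ = 17.8 × 11.0104/8.7948 = 17.8 × 1.2519 = 22.2841 m/s

22.28 m/s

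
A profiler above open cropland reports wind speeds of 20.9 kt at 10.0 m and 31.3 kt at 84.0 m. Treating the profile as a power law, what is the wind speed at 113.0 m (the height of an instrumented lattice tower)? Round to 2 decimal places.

33.11 kt

First find α: α = ln(V₂/V₁)/ln(z₂/z₁) = ln(31.3/20.9)/ln(84.0/10.0) = 0.40387/2.12823 = 0.1898
Extrapolate from 84.0 m to 113.0 m: V₃ = 31.3 × (113.0/84.0)^0.1898 = 31.3 × 1.0579 = 33.1121 kt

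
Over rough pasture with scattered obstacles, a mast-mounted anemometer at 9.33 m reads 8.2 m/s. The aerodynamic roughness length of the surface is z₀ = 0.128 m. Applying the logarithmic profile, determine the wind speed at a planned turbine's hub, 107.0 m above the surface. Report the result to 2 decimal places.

Log law: V(z) ∝ ln(z/z₀), so V₂/V₁ = ln(z₂/z₀) / ln(z₁/z₀).
ln(107.0/0.128) = 6.7286, ln(9.33/0.128) = 4.2890
V₂ = 8.2 × 6.7286/4.2890 = 8.2 × 1.5688 = 12.8642 m/s

12.86 m/s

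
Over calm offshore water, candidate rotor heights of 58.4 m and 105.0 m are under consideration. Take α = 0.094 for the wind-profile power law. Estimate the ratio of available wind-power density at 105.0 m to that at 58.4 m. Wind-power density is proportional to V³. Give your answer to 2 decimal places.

1.18

Speed ratio: V_B/V_A = (z_B/z_A)^α = (105.0/58.4)^0.094 = (1.7979)^0.094 = 1.05669
Power-density ratio: P_B/P_A = (V_B/V_A)³ = (1.05669)³ = 1.17990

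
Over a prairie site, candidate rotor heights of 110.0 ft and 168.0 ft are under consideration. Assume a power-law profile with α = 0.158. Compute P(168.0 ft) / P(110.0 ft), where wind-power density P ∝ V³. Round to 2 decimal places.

1.22

Speed ratio: V_B/V_A = (z_B/z_A)^α = (168.0/110.0)^0.158 = (1.5273)^0.158 = 1.06920
Power-density ratio: P_B/P_A = (V_B/V_A)³ = (1.06920)³ = 1.22230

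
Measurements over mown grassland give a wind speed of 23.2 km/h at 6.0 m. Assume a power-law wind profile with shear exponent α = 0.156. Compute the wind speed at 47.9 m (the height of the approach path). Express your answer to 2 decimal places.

32.08 km/h

Power-law profile: V₂ = V₁ · (z₂/z₁)^α
V₂ = 23.2 × (47.9/6.0)^0.156 = 23.2 × (7.9833)^0.156
    = 23.2 × 1.3827 = 32.0796 km/h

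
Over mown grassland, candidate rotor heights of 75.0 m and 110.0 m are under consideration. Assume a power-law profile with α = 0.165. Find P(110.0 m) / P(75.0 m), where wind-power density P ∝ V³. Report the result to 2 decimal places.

1.21

Speed ratio: V_B/V_A = (z_B/z_A)^α = (110.0/75.0)^0.165 = (1.4667)^0.165 = 1.06523
Power-density ratio: P_B/P_A = (V_B/V_A)³ = (1.06523)³ = 1.20874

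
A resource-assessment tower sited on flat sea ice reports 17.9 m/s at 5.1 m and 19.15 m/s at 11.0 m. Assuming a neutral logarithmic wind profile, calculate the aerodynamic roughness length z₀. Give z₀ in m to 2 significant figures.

Log law: V(z) ∝ ln(z/z₀). With r = V₁/V₂ = 17.9/19.15 = 0.93473,
r · ln(z₂/z₀) = ln(z₁/z₀) ⇒ ln z₀ = (ln z₁ − r·ln z₂)/(1 − r)
ln z₀ = (1.62924 − 0.93473×2.39790) / 0.06527 = -9.3779
z₀ = exp(-9.3779) = 0.00008457 m

z₀ ≈ 0.000085 m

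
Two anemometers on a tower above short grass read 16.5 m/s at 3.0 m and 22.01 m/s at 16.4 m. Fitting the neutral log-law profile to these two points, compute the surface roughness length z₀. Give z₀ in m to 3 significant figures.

z₀ ≈ 0.0185 m

Log law: V(z) ∝ ln(z/z₀). With r = V₁/V₂ = 16.5/22.01 = 0.74966,
r · ln(z₂/z₀) = ln(z₁/z₀) ⇒ ln z₀ = (ln z₁ − r·ln z₂)/(1 − r)
ln z₀ = (1.09861 − 0.74966×2.79728) / 0.25034 = -3.9881
z₀ = exp(-3.9881) = 0.01853 m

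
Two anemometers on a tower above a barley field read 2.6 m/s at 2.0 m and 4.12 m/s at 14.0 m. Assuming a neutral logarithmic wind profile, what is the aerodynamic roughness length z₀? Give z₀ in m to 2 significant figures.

z₀ ≈ 0.072 m

Log law: V(z) ∝ ln(z/z₀). With r = V₁/V₂ = 2.6/4.12 = 0.63107,
r · ln(z₂/z₀) = ln(z₁/z₀) ⇒ ln z₀ = (ln z₁ − r·ln z₂)/(1 − r)
ln z₀ = (0.69315 − 0.63107×2.63906) / 0.36893 = -2.6354
z₀ = exp(-2.6354) = 0.07169 m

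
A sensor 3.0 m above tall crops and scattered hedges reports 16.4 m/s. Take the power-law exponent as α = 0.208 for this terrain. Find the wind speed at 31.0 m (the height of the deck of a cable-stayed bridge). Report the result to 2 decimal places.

26.66 m/s

Power-law profile: V₂ = V₁ · (z₂/z₁)^α
V₂ = 16.4 × (31.0/3.0)^0.208 = 16.4 × (10.3333)^0.208
    = 16.4 × 1.6254 = 26.6567 m/s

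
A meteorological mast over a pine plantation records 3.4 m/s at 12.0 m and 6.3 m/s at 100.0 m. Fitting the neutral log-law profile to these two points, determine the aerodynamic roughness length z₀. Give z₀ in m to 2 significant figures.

z₀ ≈ 1.00 m

Log law: V(z) ∝ ln(z/z₀). With r = V₁/V₂ = 3.4/6.3 = 0.53968,
r · ln(z₂/z₀) = ln(z₁/z₀) ⇒ ln z₀ = (ln z₁ − r·ln z₂)/(1 − r)
ln z₀ = (2.48491 − 0.53968×4.60517) / 0.46032 = -0.0009
z₀ = exp(-0.0009) = 0.9991 m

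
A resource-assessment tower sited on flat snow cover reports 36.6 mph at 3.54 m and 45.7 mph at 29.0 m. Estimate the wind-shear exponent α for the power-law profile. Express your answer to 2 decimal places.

α ≈ 0.11

Power law: V₂/V₁ = (z₂/z₁)^α ⇒ α = ln(V₂/V₁) / ln(z₂/z₁)
α = ln(45.7/36.6) / ln(29.0/3.54) = ln(1.2486) / ln(8.1921)
  = 0.22205 / 2.10317 = 0.10558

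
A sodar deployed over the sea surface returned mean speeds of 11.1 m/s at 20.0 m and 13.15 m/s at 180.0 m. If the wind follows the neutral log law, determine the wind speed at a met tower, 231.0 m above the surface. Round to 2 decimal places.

Log law: V ∝ ln(z/z₀). From the pair, with r = V₁/V₂ = 0.84411,
ln z₀ = (ln z₁ − r·ln z₂)/(1 − r) = (2.9957 − 0.84411×5.1930)/0.15589 = -8.9014 → z₀ = 0.0001362 m
V₃ = V₁ · ln(z₃/z₀)/ln(z₁/z₀) = 11.1 × 14.3439/11.8972 = 13.3827 m/s

13.38 m/s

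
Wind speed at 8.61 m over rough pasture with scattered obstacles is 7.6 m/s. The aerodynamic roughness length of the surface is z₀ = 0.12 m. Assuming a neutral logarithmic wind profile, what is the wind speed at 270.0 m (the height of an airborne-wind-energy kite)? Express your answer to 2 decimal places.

13.73 m/s

Log law: V(z) ∝ ln(z/z₀), so V₂/V₁ = ln(z₂/z₀) / ln(z₁/z₀).
ln(270.0/0.12) = 7.7187, ln(8.61/0.12) = 4.2732
V₂ = 7.6 × 7.7187/4.2732 = 7.6 × 1.8063 = 13.7279 m/s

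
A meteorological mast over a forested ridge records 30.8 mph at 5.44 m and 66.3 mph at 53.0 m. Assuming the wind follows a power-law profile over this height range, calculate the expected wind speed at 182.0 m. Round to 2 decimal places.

100.45 mph

First find α: α = ln(V₂/V₁)/ln(z₂/z₁) = ln(66.3/30.8)/ln(53.0/5.44) = 0.76668/2.27651 = 0.3368
Extrapolate from 53.0 m to 182.0 m: V₃ = 66.3 × (182.0/53.0)^0.3368 = 66.3 × 1.5151 = 100.4516 mph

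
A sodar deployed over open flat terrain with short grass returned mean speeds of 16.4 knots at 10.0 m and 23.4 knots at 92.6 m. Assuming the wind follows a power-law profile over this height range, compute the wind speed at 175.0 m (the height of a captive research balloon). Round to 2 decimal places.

First find α: α = ln(V₂/V₁)/ln(z₂/z₁) = ln(23.4/16.4)/ln(92.6/10.0) = 0.35545/2.22570 = 0.1597
Extrapolate from 92.6 m to 175.0 m: V₃ = 23.4 × (175.0/92.6)^0.1597 = 23.4 × 1.1070 = 25.9037 knots

25.90 knots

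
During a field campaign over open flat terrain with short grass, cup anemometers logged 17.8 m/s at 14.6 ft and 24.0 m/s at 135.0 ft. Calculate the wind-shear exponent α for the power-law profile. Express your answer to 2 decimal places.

α ≈ 0.13

Power law: V₂/V₁ = (z₂/z₁)^α ⇒ α = ln(V₂/V₁) / ln(z₂/z₁)
α = ln(24.0/17.8) / ln(135.0/14.6) = ln(1.3483) / ln(9.2466)
  = 0.29886 / 2.22425 = 0.13436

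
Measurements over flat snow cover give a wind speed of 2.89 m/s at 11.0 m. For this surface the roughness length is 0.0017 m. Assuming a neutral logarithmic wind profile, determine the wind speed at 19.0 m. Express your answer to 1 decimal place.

Log law: V(z) ∝ ln(z/z₀), so V₂/V₁ = ln(z₂/z₀) / ln(z₁/z₀).
ln(19.0/0.0017) = 9.3216, ln(11.0/0.0017) = 8.7750
V₂ = 2.89 × 9.3216/8.7750 = 2.89 × 1.0623 = 3.0700 m/s

3.1 m/s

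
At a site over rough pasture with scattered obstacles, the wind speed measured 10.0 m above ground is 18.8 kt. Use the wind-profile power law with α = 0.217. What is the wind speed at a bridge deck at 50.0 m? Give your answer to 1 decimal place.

26.7 kt

Power-law profile: V₂ = V₁ · (z₂/z₁)^α
V₂ = 18.8 × (50.0/10.0)^0.217 = 18.8 × (5.0000)^0.217
    = 18.8 × 1.4180 = 26.6584 kt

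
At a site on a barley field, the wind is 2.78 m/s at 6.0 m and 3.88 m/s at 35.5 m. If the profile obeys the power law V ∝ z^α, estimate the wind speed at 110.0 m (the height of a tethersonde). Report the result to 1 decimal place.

4.8 m/s

First find α: α = ln(V₂/V₁)/ln(z₂/z₁) = ln(3.88/2.78)/ln(35.5/6.0) = 0.33338/1.77777 = 0.1875
Extrapolate from 35.5 m to 110.0 m: V₃ = 3.88 × (110.0/35.5)^0.1875 = 3.88 × 1.2363 = 4.7967 m/s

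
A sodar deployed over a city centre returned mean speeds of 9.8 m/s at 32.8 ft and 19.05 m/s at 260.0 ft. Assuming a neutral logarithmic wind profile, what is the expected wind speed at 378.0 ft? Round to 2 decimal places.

Log law: V ∝ ln(z/z₀). From the pair, with r = V₁/V₂ = 0.51444,
ln z₀ = (ln z₁ − r·ln z₂)/(1 − r) = (3.4904 − 0.51444×5.5607)/0.48556 = 1.2971 → z₀ = 3.659 ft
V₃ = V₁ · ln(z₃/z₀)/ln(z₁/z₀) = 9.8 × 4.6378/2.1933 = 20.7220 m/s

20.72 m/s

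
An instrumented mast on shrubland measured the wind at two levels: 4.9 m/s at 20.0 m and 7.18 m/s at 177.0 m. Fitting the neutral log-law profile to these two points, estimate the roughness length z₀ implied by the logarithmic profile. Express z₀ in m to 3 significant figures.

Log law: V(z) ∝ ln(z/z₀). With r = V₁/V₂ = 4.9/7.18 = 0.68245,
r · ln(z₂/z₀) = ln(z₁/z₀) ⇒ ln z₀ = (ln z₁ − r·ln z₂)/(1 − r)
ln z₀ = (2.99573 − 0.68245×5.17615) / 0.31755 = -1.6903
z₀ = exp(-1.6903) = 0.1845 m

z₀ ≈ 0.184 m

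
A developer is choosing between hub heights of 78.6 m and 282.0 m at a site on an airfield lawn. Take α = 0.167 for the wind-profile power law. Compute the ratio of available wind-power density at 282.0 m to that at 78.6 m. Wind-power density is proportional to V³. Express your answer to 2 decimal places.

1.90

Speed ratio: V_B/V_A = (z_B/z_A)^α = (282.0/78.6)^0.167 = (3.5878)^0.167 = 1.23782
Power-density ratio: P_B/P_A = (V_B/V_A)³ = (1.23782)³ = 1.89657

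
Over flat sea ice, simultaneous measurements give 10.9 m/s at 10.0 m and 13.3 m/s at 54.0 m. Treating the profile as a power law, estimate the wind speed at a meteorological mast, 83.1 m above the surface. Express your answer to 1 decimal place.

First find α: α = ln(V₂/V₁)/ln(z₂/z₁) = ln(13.3/10.9)/ln(54.0/10.0) = 0.19900/1.68640 = 0.1180
Extrapolate from 54.0 m to 83.1 m: V₃ = 13.3 × (83.1/54.0)^0.1180 = 13.3 × 1.0522 = 13.9940 m/s

14.0 m/s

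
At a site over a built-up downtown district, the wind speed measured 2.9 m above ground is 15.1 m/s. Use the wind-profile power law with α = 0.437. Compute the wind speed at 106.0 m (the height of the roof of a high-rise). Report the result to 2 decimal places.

Power-law profile: V₂ = V₁ · (z₂/z₁)^α
V₂ = 15.1 × (106.0/2.9)^0.437 = 15.1 × (36.5517)^0.437
    = 15.1 × 4.8194 = 72.7726 m/s

72.77 m/s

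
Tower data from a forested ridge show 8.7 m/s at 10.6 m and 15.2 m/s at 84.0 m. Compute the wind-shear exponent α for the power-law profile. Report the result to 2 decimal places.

Power law: V₂/V₁ = (z₂/z₁)^α ⇒ α = ln(V₂/V₁) / ln(z₂/z₁)
α = ln(15.2/8.7) / ln(84.0/10.6) = ln(1.7471) / ln(7.9245)
  = 0.55797 / 2.06996 = 0.26956

α ≈ 0.27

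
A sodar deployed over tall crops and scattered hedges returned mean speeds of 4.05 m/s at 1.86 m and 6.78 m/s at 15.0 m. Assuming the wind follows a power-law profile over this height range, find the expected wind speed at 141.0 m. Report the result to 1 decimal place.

11.8 m/s

First find α: α = ln(V₂/V₁)/ln(z₂/z₁) = ln(6.78/4.05)/ln(15.0/1.86) = 0.51526/2.08747 = 0.2468
Extrapolate from 15.0 m to 141.0 m: V₃ = 6.78 × (141.0/15.0)^0.2468 = 6.78 × 1.7386 = 11.7878 m/s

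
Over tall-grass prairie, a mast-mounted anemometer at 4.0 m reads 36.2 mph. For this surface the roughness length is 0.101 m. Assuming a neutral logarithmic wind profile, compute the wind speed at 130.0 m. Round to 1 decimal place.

Log law: V(z) ∝ ln(z/z₀), so V₂/V₁ = ln(z₂/z₀) / ln(z₁/z₀).
ln(130.0/0.101) = 7.1602, ln(4.0/0.101) = 3.6789
V₂ = 36.2 × 7.1602/3.6789 = 36.2 × 1.9463 = 70.4548 mph

70.5 mph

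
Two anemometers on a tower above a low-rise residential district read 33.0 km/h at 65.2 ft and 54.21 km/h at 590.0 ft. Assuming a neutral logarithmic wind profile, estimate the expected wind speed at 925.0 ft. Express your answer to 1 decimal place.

58.5 km/h

Log law: V ∝ ln(z/z₀). From the pair, with r = V₁/V₂ = 0.60874,
ln z₀ = (ln z₁ − r·ln z₂)/(1 − r) = (4.1775 − 0.60874×6.3801)/0.39126 = 0.7504 → z₀ = 2.118 ft
V₃ = V₁ · ln(z₃/z₀)/ln(z₁/z₀) = 33.0 × 6.0794/3.4271 = 58.5400 km/h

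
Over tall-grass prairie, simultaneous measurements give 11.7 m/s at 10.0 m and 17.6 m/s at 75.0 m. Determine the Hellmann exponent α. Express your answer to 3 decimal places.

Power law: V₂/V₁ = (z₂/z₁)^α ⇒ α = ln(V₂/V₁) / ln(z₂/z₁)
α = ln(17.6/11.7) / ln(75.0/10.0) = ln(1.5043) / ln(7.5000)
  = 0.40831 / 2.01490 = 0.20265

α ≈ 0.203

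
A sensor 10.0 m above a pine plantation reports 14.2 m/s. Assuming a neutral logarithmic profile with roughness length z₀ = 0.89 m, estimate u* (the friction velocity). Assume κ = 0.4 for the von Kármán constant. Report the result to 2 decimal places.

Log law: V(z) = (u*/κ) · ln(z/z₀) ⇒ u* = κ · V / ln(z/z₀)
u* = 0.4 × 14.2 / ln(10.0/0.89) = 0.4 × 14.2 / 2.4191
   = 5.6800 / 2.4191 = 2.3480 m/s

u* ≈ 2.35 m/s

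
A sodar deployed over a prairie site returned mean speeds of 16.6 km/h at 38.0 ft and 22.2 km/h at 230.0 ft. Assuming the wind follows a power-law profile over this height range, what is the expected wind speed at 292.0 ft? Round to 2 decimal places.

23.07 km/h

First find α: α = ln(V₂/V₁)/ln(z₂/z₁) = ln(22.2/16.6)/ln(230.0/38.0) = 0.29069/1.80049 = 0.1614
Extrapolate from 230.0 ft to 292.0 ft: V₃ = 22.2 × (292.0/230.0)^0.1614 = 22.2 × 1.0393 = 23.0722 km/h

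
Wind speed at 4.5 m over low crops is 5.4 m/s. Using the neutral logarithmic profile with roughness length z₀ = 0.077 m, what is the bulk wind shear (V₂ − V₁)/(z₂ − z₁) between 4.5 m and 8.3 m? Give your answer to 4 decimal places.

Log law: V₂ = V₁ · ln(z₂/z₀)/ln(z₁/z₀) = 5.4 × 4.6802/4.0680 = 6.2126 m/s
ΔV/Δz = (6.2126 − 5.4)/(8.3 − 4.5) = 0.8126/3.8000 = 0.21385 m/s/m

0.2138 m/s/m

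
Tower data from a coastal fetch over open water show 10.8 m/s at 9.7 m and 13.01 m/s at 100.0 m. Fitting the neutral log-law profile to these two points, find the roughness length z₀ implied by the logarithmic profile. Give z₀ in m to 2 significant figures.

Log law: V(z) ∝ ln(z/z₀). With r = V₁/V₂ = 10.8/13.01 = 0.83013,
r · ln(z₂/z₀) = ln(z₁/z₀) ⇒ ln z₀ = (ln z₁ − r·ln z₂)/(1 − r)
ln z₀ = (2.27213 − 0.83013×4.60517) / 0.16987 = -9.1292
z₀ = exp(-9.1292) = 0.0001085 m

z₀ ≈ 0.00011 m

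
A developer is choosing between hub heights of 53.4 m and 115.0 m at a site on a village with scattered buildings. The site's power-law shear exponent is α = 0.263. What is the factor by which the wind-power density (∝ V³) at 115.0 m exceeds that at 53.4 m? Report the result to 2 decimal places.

1.83

Speed ratio: V_B/V_A = (z_B/z_A)^α = (115.0/53.4)^0.263 = (2.1536)^0.263 = 1.22355
Power-density ratio: P_B/P_A = (V_B/V_A)³ = (1.22355)³ = 1.83173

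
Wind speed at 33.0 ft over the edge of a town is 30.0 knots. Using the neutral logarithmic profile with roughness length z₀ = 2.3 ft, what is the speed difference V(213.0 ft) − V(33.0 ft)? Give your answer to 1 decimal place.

21.0 knots

Log law: V₂ = V₁ · ln(z₂/z₀)/ln(z₁/z₀) = 30.0 × 4.5284/2.6636 = 51.0030 knots
ΔV = 51.0030 − 30.0 = 21.0030 knots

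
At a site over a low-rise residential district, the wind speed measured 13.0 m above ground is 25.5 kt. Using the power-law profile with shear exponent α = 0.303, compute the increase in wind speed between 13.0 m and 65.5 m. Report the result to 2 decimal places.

16.12 kt

Power law: V₂ = V₁ · (z₂/z₁)^α = 25.5 × (5.0385)^0.303 = 41.6233 kt
ΔV = 41.6233 − 25.5 = 16.1233 kt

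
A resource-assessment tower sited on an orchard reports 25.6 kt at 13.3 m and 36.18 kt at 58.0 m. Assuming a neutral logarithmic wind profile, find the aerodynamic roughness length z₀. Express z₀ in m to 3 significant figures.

z₀ ≈ 0.377 m

Log law: V(z) ∝ ln(z/z₀). With r = V₁/V₂ = 25.6/36.18 = 0.70757,
r · ln(z₂/z₀) = ln(z₁/z₀) ⇒ ln z₀ = (ln z₁ − r·ln z₂)/(1 − r)
ln z₀ = (2.58776 − 0.70757×4.06044) / 0.29243 = -0.9756
z₀ = exp(-0.9756) = 0.3770 m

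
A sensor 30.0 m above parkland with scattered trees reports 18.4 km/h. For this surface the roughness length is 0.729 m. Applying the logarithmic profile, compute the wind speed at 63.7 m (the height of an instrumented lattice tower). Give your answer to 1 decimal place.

Log law: V(z) ∝ ln(z/z₀), so V₂/V₁ = ln(z₂/z₀) / ln(z₁/z₀).
ln(63.7/0.729) = 4.4703, ln(30.0/0.729) = 3.7173
V₂ = 18.4 × 4.4703/3.7173 = 18.4 × 1.2026 = 22.1272 km/h

22.1 km/h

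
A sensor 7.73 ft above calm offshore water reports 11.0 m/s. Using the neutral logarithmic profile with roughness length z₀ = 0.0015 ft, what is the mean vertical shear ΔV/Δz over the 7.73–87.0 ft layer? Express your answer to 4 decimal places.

0.0393 m/s/ft

Log law: V₂ = V₁ · ln(z₂/z₀)/ln(z₁/z₀) = 11.0 × 10.9682/8.5474 = 14.1154 m/s
ΔV/Δz = (14.1154 − 11.0)/(87.0 − 7.73) = 3.1154/79.2700 = 0.03930 m/s/ft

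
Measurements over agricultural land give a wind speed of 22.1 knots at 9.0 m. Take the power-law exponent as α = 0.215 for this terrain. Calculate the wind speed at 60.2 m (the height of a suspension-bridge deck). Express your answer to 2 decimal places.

33.25 knots

Power-law profile: V₂ = V₁ · (z₂/z₁)^α
V₂ = 22.1 × (60.2/9.0)^0.215 = 22.1 × (6.6889)^0.215
    = 22.1 × 1.5047 = 33.2540 knots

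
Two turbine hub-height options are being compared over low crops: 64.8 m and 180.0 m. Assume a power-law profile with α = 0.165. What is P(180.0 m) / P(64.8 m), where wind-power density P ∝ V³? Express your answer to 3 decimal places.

Speed ratio: V_B/V_A = (z_B/z_A)^α = (180.0/64.8)^0.165 = (2.7778)^0.165 = 1.18361
Power-density ratio: P_B/P_A = (V_B/V_A)³ = (1.18361)³ = 1.65817

1.658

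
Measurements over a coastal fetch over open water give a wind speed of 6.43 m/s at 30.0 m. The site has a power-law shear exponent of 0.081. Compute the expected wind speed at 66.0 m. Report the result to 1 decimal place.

6.9 m/s

Power-law profile: V₂ = V₁ · (z₂/z₁)^α
V₂ = 6.43 × (66.0/30.0)^0.081 = 6.43 × (2.2000)^0.081
    = 6.43 × 1.0659 = 6.8540 m/s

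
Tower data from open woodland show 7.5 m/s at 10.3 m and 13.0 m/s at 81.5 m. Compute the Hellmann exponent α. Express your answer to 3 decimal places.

Power law: V₂/V₁ = (z₂/z₁)^α ⇒ α = ln(V₂/V₁) / ln(z₂/z₁)
α = ln(13.0/7.5) / ln(81.5/10.3) = ln(1.7333) / ln(7.9126)
  = 0.55005 / 2.06846 = 0.26592

α ≈ 0.266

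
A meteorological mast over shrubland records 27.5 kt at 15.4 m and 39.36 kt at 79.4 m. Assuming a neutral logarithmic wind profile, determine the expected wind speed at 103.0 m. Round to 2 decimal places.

41.24 kt

Log law: V ∝ ln(z/z₀). From the pair, with r = V₁/V₂ = 0.69868,
ln z₀ = (ln z₁ − r·ln z₂)/(1 − r) = (2.7344 − 0.69868×4.3745)/0.30132 = -1.0686 → z₀ = 0.3435 m
V₃ = V₁ · ln(z₃/z₀)/ln(z₁/z₀) = 27.5 × 5.7034/3.8030 = 41.2418 kt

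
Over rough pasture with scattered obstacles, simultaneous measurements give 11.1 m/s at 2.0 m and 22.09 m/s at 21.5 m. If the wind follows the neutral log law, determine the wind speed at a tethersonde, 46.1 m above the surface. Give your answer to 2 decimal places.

25.62 m/s

Log law: V ∝ ln(z/z₀). From the pair, with r = V₁/V₂ = 0.50249,
ln z₀ = (ln z₁ − r·ln z₂)/(1 − r) = (0.6931 − 0.50249×3.0681)/0.49751 = -1.7055 → z₀ = 0.1817 m
V₃ = V₁ · ln(z₃/z₀)/ln(z₁/z₀) = 11.1 × 5.5363/2.3987 = 25.6197 m/s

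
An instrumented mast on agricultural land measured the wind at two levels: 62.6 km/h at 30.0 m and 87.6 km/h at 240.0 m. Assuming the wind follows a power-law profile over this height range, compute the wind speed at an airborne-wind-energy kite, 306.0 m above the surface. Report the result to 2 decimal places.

91.11 km/h

First find α: α = ln(V₂/V₁)/ln(z₂/z₁) = ln(87.6/62.6)/ln(240.0/30.0) = 0.33602/2.07944 = 0.1616
Extrapolate from 240.0 m to 306.0 m: V₃ = 87.6 × (306.0/240.0)^0.1616 = 87.6 × 1.0400 = 91.1074 km/h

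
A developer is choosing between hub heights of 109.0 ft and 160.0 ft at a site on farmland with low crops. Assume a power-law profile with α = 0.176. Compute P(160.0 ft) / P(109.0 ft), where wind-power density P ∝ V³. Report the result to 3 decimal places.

1.225

Speed ratio: V_B/V_A = (z_B/z_A)^α = (160.0/109.0)^0.176 = (1.4679)^0.176 = 1.06989
Power-density ratio: P_B/P_A = (V_B/V_A)³ = (1.06989)³ = 1.22466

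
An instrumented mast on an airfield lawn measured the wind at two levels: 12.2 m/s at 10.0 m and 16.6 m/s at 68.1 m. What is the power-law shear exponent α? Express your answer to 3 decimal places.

Power law: V₂/V₁ = (z₂/z₁)^α ⇒ α = ln(V₂/V₁) / ln(z₂/z₁)
α = ln(16.6/12.2) / ln(68.1/10.0) = ln(1.3607) / ln(6.8100)
  = 0.30797 / 1.91839 = 0.16053

α ≈ 0.161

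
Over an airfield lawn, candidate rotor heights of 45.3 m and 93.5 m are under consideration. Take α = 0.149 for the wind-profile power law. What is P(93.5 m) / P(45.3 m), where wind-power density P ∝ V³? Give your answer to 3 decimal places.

Speed ratio: V_B/V_A = (z_B/z_A)^α = (93.5/45.3)^0.149 = (2.0640)^0.149 = 1.11402
Power-density ratio: P_B/P_A = (V_B/V_A)³ = (1.11402)³ = 1.38254

1.383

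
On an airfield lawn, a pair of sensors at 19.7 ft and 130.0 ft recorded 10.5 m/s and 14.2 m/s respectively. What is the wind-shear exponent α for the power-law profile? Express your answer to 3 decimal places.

Power law: V₂/V₁ = (z₂/z₁)^α ⇒ α = ln(V₂/V₁) / ln(z₂/z₁)
α = ln(14.2/10.5) / ln(130.0/19.7) = ln(1.3524) / ln(6.5990)
  = 0.30187 / 1.88692 = 0.15998

α ≈ 0.160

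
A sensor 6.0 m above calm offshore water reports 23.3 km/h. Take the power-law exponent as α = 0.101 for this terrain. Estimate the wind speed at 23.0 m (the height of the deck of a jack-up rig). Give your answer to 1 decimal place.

Power-law profile: V₂ = V₁ · (z₂/z₁)^α
V₂ = 23.3 × (23.0/6.0)^0.101 = 23.3 × (3.8333)^0.101
    = 23.3 × 1.1454 = 26.6868 km/h

26.7 km/h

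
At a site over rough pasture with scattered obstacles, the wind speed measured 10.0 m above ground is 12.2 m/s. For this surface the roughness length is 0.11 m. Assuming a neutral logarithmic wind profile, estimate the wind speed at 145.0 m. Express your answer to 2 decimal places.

19.43 m/s

Log law: V(z) ∝ ln(z/z₀), so V₂/V₁ = ln(z₂/z₀) / ln(z₁/z₀).
ln(145.0/0.11) = 7.1840, ln(10.0/0.11) = 4.5099
V₂ = 12.2 × 7.1840/4.5099 = 12.2 × 1.5930 = 19.4341 m/s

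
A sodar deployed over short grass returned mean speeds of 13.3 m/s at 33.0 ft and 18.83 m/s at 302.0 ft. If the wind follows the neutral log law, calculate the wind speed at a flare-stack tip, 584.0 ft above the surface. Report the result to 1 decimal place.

Log law: V ∝ ln(z/z₀). From the pair, with r = V₁/V₂ = 0.70632,
ln z₀ = (ln z₁ − r·ln z₂)/(1 − r) = (3.4965 − 0.70632×5.7104)/0.29368 = -1.8281 → z₀ = 0.1607 ft
V₃ = V₁ · ln(z₃/z₀)/ln(z₁/z₀) = 13.3 × 8.1980/5.3246 = 20.4773 m/s

20.5 m/s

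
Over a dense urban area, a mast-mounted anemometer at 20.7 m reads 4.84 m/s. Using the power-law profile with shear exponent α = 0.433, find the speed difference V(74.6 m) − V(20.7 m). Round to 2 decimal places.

3.59 m/s

Power law: V₂ = V₁ · (z₂/z₁)^α = 4.84 × (3.6039)^0.433 = 8.4319 m/s
ΔV = 8.4319 − 4.84 = 3.5919 m/s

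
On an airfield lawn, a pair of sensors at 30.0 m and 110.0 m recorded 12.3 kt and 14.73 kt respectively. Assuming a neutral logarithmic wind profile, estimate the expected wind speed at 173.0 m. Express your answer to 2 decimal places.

Log law: V ∝ ln(z/z₀). From the pair, with r = V₁/V₂ = 0.83503,
ln z₀ = (ln z₁ − r·ln z₂)/(1 − r) = (3.4012 − 0.83503×4.7005)/0.16497 = -3.1754 → z₀ = 0.04178 m
V₃ = V₁ · ln(z₃/z₀)/ln(z₁/z₀) = 12.3 × 8.3287/6.5766 = 15.5769 kt

15.58 kt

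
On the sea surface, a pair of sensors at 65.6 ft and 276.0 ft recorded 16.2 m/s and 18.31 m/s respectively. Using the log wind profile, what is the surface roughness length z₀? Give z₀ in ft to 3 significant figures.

Log law: V(z) ∝ ln(z/z₀). With r = V₁/V₂ = 16.2/18.31 = 0.88476,
r · ln(z₂/z₀) = ln(z₁/z₀) ⇒ ln z₀ = (ln z₁ − r·ln z₂)/(1 − r)
ln z₀ = (4.18358 − 0.88476×5.62040) / 0.11524 = -6.8480
z₀ = exp(-6.8480) = 0.001062 ft

z₀ ≈ 0.00106 ft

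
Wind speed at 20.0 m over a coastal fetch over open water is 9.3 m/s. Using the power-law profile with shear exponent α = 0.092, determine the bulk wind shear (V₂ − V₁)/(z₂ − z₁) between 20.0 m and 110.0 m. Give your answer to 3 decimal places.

0.018 m/s/m

Power law: V₂ = V₁ · (z₂/z₁)^α = 9.3 × (5.5000)^0.092 = 10.8792 m/s
ΔV/Δz = (10.8792 − 9.3)/(110.0 − 20.0) = 1.5792/90.0000 = 0.01755 m/s/m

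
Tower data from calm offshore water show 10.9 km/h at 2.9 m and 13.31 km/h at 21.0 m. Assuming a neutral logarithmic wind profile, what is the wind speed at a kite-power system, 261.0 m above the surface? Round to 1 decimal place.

16.4 km/h

Log law: V ∝ ln(z/z₀). From the pair, with r = V₁/V₂ = 0.81893,
ln z₀ = (ln z₁ − r·ln z₂)/(1 − r) = (1.0647 − 0.81893×3.0445)/0.18107 = -7.8896 → z₀ = 0.0003746 m
V₃ = V₁ · ln(z₃/z₀)/ln(z₁/z₀) = 10.9 × 13.4541/8.9543 = 16.3776 km/h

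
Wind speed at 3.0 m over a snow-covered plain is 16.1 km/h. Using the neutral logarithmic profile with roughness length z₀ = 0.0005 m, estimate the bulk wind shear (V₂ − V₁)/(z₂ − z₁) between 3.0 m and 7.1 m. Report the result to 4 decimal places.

0.3889 km/h/m

Log law: V₂ = V₁ · ln(z₂/z₀)/ln(z₁/z₀) = 16.1 × 9.5610/8.6995 = 17.6943 km/h
ΔV/Δz = (17.6943 − 16.1)/(7.1 − 3.0) = 1.5943/4.1000 = 0.38886 km/h/m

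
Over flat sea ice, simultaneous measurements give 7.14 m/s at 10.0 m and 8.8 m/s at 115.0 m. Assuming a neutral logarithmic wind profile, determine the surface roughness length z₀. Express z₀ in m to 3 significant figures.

z₀ ≈ 0.000274 m

Log law: V(z) ∝ ln(z/z₀). With r = V₁/V₂ = 7.14/8.8 = 0.81136,
r · ln(z₂/z₀) = ln(z₁/z₀) ⇒ ln z₀ = (ln z₁ − r·ln z₂)/(1 − r)
ln z₀ = (2.30259 − 0.81136×4.74493) / 0.18864 = -8.2024
z₀ = exp(-8.2024) = 0.0002740 m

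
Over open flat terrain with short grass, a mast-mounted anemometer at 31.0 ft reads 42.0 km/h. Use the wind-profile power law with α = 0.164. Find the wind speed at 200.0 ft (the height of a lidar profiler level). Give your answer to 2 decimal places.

57.02 km/h

Power-law profile: V₂ = V₁ · (z₂/z₁)^α
V₂ = 42.0 × (200.0/31.0)^0.164 = 42.0 × (6.4516)^0.164
    = 42.0 × 1.3576 = 57.0210 km/h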